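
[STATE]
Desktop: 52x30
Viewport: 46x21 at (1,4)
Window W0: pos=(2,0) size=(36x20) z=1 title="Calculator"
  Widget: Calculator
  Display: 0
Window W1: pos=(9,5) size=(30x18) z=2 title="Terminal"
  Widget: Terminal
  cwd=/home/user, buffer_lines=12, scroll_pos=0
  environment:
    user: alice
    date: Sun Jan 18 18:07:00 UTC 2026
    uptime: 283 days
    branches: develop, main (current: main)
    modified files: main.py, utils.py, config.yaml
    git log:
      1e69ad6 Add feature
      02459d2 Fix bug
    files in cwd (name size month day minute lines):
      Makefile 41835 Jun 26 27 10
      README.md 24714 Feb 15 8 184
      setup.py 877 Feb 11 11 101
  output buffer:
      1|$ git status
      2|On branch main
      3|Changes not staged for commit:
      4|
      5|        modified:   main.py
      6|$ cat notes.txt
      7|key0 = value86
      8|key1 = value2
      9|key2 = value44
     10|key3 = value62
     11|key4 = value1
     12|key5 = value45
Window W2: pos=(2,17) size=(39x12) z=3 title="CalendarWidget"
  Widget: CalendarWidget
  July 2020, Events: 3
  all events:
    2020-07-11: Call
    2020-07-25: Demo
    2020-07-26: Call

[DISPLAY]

 ┃┌───┬───┬───┬───┐                 ┃         
 ┃│ 7 │ ┏━━━━━━━━━━━━━━━━━━━━━━━━━━━━┓        
 ┃├───┼─┃ Terminal                   ┃        
 ┃│ 4 │ ┠────────────────────────────┨        
 ┃├───┼─┃$ git status                ┃        
 ┃│ 1 │ ┃On branch main              ┃        
 ┃├───┼─┃Changes not staged for commi┃        
 ┃│ 0 │ ┃                            ┃        
 ┃├───┼─┃        modified:   main.py ┃        
 ┃│ C │ ┃$ cat notes.txt             ┃        
 ┃└───┴─┃key0 = value86              ┃        
 ┃      ┃key1 = value2               ┃        
 ┃      ┃key2 = value44              ┃        
 ┏━━━━━━━━━━━━━━━━━━━━━━━━━━━━━━━━━━━━━┓      
 ┃ CalendarWidget                      ┃      
 ┠─────────────────────────────────────┨      
 ┃              July 2020              ┃      
 ┃Mo Tu We Th Fr Sa Su                 ┃      
 ┃       1  2  3  4  5                 ┃      
 ┃ 6  7  8  9 10 11* 12                ┃      
 ┃13 14 15 16 17 18 19                 ┃      


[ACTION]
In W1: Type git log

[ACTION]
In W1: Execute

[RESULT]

 ┃┌───┬───┬───┬───┐                 ┃         
 ┃│ 7 │ ┏━━━━━━━━━━━━━━━━━━━━━━━━━━━━┓        
 ┃├───┼─┃ Terminal                   ┃        
 ┃│ 4 │ ┠────────────────────────────┨        
 ┃├───┼─┃Changes not staged for commi┃        
 ┃│ 1 │ ┃                            ┃        
 ┃├───┼─┃        modified:   main.py ┃        
 ┃│ 0 │ ┃$ cat notes.txt             ┃        
 ┃├───┼─┃key0 = value86              ┃        
 ┃│ C │ ┃key1 = value2               ┃        
 ┃└───┴─┃key2 = value44              ┃        
 ┃      ┃key3 = value62              ┃        
 ┃      ┃key4 = value1               ┃        
 ┏━━━━━━━━━━━━━━━━━━━━━━━━━━━━━━━━━━━━━┓      
 ┃ CalendarWidget                      ┃      
 ┠─────────────────────────────────────┨      
 ┃              July 2020              ┃      
 ┃Mo Tu We Th Fr Sa Su                 ┃      
 ┃       1  2  3  4  5                 ┃      
 ┃ 6  7  8  9 10 11* 12                ┃      
 ┃13 14 15 16 17 18 19                 ┃      


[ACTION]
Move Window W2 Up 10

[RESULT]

 ┃┌───┬───┬───┬───┐                 ┃         
 ┃│ 7 │ ┏━━━━━━━━━━━━━━━━━━━━━━━━━━━━┓        
 ┃├───┼─┃ Terminal                   ┃        
 ┏━━━━━━━━━━━━━━━━━━━━━━━━━━━━━━━━━━━━━┓      
 ┃ CalendarWidget                      ┃      
 ┠─────────────────────────────────────┨      
 ┃              July 2020              ┃      
 ┃Mo Tu We Th Fr Sa Su                 ┃      
 ┃       1  2  3  4  5                 ┃      
 ┃ 6  7  8  9 10 11* 12                ┃      
 ┃13 14 15 16 17 18 19                 ┃      
 ┃20 21 22 23 24 25* 26*               ┃      
 ┃27 28 29 30 31                       ┃      
 ┃                                     ┃      
 ┗━━━━━━━━━━━━━━━━━━━━━━━━━━━━━━━━━━━━━┛      
 ┗━━━━━━┃1e69ad6 Add feature         ┃        
        ┃02459d2 Fix bug             ┃        
        ┃$ █                         ┃        
        ┗━━━━━━━━━━━━━━━━━━━━━━━━━━━━┛        
                                              
                                              


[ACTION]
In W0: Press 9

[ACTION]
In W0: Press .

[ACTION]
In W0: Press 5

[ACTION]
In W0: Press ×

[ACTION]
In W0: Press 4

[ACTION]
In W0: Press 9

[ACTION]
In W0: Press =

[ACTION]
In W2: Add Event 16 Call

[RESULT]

 ┃┌───┬───┬───┬───┐                 ┃         
 ┃│ 7 │ ┏━━━━━━━━━━━━━━━━━━━━━━━━━━━━┓        
 ┃├───┼─┃ Terminal                   ┃        
 ┏━━━━━━━━━━━━━━━━━━━━━━━━━━━━━━━━━━━━━┓      
 ┃ CalendarWidget                      ┃      
 ┠─────────────────────────────────────┨      
 ┃              July 2020              ┃      
 ┃Mo Tu We Th Fr Sa Su                 ┃      
 ┃       1  2  3  4  5                 ┃      
 ┃ 6  7  8  9 10 11* 12                ┃      
 ┃13 14 15 16* 17 18 19                ┃      
 ┃20 21 22 23 24 25* 26*               ┃      
 ┃27 28 29 30 31                       ┃      
 ┃                                     ┃      
 ┗━━━━━━━━━━━━━━━━━━━━━━━━━━━━━━━━━━━━━┛      
 ┗━━━━━━┃1e69ad6 Add feature         ┃        
        ┃02459d2 Fix bug             ┃        
        ┃$ █                         ┃        
        ┗━━━━━━━━━━━━━━━━━━━━━━━━━━━━┛        
                                              
                                              


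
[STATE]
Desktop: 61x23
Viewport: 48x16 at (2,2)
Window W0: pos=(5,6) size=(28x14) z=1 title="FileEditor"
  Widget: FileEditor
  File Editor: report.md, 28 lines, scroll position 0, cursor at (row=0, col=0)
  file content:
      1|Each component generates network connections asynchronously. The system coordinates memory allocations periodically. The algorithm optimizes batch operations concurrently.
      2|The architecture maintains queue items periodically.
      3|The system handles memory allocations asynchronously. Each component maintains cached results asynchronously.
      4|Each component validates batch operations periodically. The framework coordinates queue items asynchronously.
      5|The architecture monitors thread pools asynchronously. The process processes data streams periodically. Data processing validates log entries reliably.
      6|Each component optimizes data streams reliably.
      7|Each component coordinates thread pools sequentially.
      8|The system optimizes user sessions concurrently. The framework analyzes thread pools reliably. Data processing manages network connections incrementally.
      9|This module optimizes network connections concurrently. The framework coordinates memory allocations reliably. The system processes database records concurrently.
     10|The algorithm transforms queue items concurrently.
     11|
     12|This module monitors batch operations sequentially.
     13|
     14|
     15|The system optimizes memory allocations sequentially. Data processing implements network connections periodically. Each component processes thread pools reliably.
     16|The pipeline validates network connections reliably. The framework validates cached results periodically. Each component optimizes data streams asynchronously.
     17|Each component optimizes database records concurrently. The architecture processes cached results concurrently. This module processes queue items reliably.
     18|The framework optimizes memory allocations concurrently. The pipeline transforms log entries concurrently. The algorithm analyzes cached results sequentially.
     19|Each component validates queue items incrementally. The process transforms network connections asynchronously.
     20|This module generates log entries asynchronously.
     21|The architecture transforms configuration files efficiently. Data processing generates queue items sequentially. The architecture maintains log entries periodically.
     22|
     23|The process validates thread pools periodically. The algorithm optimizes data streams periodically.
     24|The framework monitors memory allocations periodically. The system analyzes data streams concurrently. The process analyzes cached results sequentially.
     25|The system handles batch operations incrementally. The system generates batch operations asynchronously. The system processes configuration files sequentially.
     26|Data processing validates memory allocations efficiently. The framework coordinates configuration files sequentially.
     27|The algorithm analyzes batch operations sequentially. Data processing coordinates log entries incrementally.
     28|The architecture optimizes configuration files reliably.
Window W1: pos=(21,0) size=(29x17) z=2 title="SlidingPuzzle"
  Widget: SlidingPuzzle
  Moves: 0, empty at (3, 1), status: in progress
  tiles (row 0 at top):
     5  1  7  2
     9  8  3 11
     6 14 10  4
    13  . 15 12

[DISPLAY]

                   ┠───────────────────────────┨
                   ┃┌────┬────┬────┬────┐      ┃
                   ┃│  5 │  1 │  7 │  2 │      ┃
                   ┃├────┼────┼────┼────┤      ┃
   ┏━━━━━━━━━━━━━━━┃│  9 │  8 │  3 │ 11 │      ┃
   ┃ FileEditor    ┃├────┼────┼────┼────┤      ┃
   ┠───────────────┃│  6 │ 14 │ 10 │  4 │      ┃
   ┃█ach component ┃├────┼────┼────┼────┤      ┃
   ┃The architectur┃│ 13 │    │ 15 │ 12 │      ┃
   ┃The system hand┃└────┴────┴────┴────┘      ┃
   ┃Each component ┃Moves: 0                   ┃
   ┃The architectur┃                           ┃
   ┃Each component ┃                           ┃
   ┃Each component ┃                           ┃
   ┃The system opti┗━━━━━━━━━━━━━━━━━━━━━━━━━━━┛
   ┃This module optimizes net░┃                 


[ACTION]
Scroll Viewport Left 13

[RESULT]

                     ┠──────────────────────────
                     ┃┌────┬────┬────┬────┐     
                     ┃│  5 │  1 │  7 │  2 │     
                     ┃├────┼────┼────┼────┤     
     ┏━━━━━━━━━━━━━━━┃│  9 │  8 │  3 │ 11 │     
     ┃ FileEditor    ┃├────┼────┼────┼────┤     
     ┠───────────────┃│  6 │ 14 │ 10 │  4 │     
     ┃█ach component ┃├────┼────┼────┼────┤     
     ┃The architectur┃│ 13 │    │ 15 │ 12 │     
     ┃The system hand┃└────┴────┴────┴────┘     
     ┃Each component ┃Moves: 0                  
     ┃The architectur┃                          
     ┃Each component ┃                          
     ┃Each component ┃                          
     ┃The system opti┗━━━━━━━━━━━━━━━━━━━━━━━━━━
     ┃This module optimizes net░┃               


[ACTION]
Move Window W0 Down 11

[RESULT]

                     ┠──────────────────────────
                     ┃┌────┬────┬────┬────┐     
                     ┃│  5 │  1 │  7 │  2 │     
                     ┃├────┼────┼────┼────┤     
                     ┃│  9 │  8 │  3 │ 11 │     
                     ┃├────┼────┼────┼────┤     
                     ┃│  6 │ 14 │ 10 │  4 │     
     ┏━━━━━━━━━━━━━━━┃├────┼────┼────┼────┤     
     ┃ FileEditor    ┃│ 13 │    │ 15 │ 12 │     
     ┠───────────────┃└────┴────┴────┴────┘     
     ┃█ach component ┃Moves: 0                  
     ┃The architectur┃                          
     ┃The system hand┃                          
     ┃Each component ┃                          
     ┃The architectur┗━━━━━━━━━━━━━━━━━━━━━━━━━━
     ┃Each component optimizes ░┃               


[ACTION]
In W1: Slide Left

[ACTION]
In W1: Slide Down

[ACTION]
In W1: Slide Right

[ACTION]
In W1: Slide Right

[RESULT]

                     ┠──────────────────────────
                     ┃┌────┬────┬────┬────┐     
                     ┃│  5 │  1 │  7 │  2 │     
                     ┃├────┼────┼────┼────┤     
                     ┃│  9 │  8 │  3 │ 11 │     
                     ┃├────┼────┼────┼────┤     
                     ┃│    │  6 │ 14 │  4 │     
     ┏━━━━━━━━━━━━━━━┃├────┼────┼────┼────┤     
     ┃ FileEditor    ┃│ 13 │ 15 │ 10 │ 12 │     
     ┠───────────────┃└────┴────┴────┴────┘     
     ┃█ach component ┃Moves: 4                  
     ┃The architectur┃                          
     ┃The system hand┃                          
     ┃Each component ┃                          
     ┃The architectur┗━━━━━━━━━━━━━━━━━━━━━━━━━━
     ┃Each component optimizes ░┃               


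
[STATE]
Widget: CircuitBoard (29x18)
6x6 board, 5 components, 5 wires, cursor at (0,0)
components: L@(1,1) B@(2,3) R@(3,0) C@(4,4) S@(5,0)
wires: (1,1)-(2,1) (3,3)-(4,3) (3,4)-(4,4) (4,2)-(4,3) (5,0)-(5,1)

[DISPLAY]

   0 1 2 3 4 5               
0  [.]                       
                             
1       L                    
        │                    
2       ·       B            
                             
3   R           ·   ·        
                │   │        
4           · ─ ·   C        
                             
5   S ─ ·                    
Cursor: (0,0)                
                             
                             
                             
                             
                             


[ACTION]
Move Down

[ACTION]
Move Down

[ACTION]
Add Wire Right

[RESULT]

   0 1 2 3 4 5               
0                            
                             
1       L                    
        │                    
2  [.]─ ·       B            
                             
3   R           ·   ·        
                │   │        
4           · ─ ·   C        
                             
5   S ─ ·                    
Cursor: (2,0)                
                             
                             
                             
                             
                             


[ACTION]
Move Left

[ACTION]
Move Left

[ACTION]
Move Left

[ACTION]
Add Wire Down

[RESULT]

   0 1 2 3 4 5               
0                            
                             
1       L                    
        │                    
2  [.]─ ·       B            
    │                        
3   R           ·   ·        
                │   │        
4           · ─ ·   C        
                             
5   S ─ ·                    
Cursor: (2,0)                
                             
                             
                             
                             
                             


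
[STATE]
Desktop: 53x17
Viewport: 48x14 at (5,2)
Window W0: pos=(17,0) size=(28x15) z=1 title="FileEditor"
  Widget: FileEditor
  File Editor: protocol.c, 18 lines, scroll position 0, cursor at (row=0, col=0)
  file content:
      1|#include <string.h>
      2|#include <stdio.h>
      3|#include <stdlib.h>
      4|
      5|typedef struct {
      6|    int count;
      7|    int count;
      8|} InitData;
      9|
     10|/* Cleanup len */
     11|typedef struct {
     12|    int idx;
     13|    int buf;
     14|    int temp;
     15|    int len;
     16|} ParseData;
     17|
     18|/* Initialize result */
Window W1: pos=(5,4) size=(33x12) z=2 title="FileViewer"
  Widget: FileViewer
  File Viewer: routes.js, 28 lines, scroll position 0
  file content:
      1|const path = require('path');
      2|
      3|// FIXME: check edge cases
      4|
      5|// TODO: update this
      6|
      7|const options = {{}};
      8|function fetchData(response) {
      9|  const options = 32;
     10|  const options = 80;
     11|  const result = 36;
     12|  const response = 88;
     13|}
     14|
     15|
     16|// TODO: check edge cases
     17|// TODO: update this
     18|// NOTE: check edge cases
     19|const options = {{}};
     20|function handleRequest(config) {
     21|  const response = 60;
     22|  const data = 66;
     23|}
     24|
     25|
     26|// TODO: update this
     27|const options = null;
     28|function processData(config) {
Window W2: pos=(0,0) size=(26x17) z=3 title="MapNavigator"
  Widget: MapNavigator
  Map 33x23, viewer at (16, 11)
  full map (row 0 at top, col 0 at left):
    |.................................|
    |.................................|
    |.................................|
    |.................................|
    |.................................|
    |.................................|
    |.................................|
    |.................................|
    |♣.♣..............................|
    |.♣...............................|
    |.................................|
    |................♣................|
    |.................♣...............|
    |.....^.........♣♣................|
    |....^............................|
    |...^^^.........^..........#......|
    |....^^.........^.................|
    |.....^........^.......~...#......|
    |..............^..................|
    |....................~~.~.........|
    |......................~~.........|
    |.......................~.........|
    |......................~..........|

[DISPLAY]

────────────────────┨──────────────────┨        
....................┃ <string.h>      ▲┃        
....................┃━━━━━━━━━━━┓     █┃        
....................┃           ┃     ░┃        
....................┃───────────┨     ░┃        
....................┃('path'); ▲┃     ░┃        
....................┃          █┃     ░┃        
........@...........┃ cases    ░┃     ░┃        
.........♣..........┃          ░┃     ░┃        
.......♣♣...........┃          ░┃     ░┃        
....................┃          ░┃     ░┃        
.......^..........#.┃;         ░┃     ▼┃        
.......^............┃esponse) {▼┃━━━━━━┛        
......^.......~...#.┃━━━━━━━━━━━┛               


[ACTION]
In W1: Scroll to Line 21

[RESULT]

────────────────────┨──────────────────┨        
....................┃ <string.h>      ▲┃        
....................┃━━━━━━━━━━━┓     █┃        
....................┃           ┃     ░┃        
....................┃───────────┨     ░┃        
....................┃0;        ▲┃     ░┃        
....................┃          ░┃     ░┃        
........@...........┃          ░┃     ░┃        
.........♣..........┃          ░┃     ░┃        
.......♣♣...........┃          ░┃     ░┃        
....................┃          ░┃     ░┃        
.......^..........#.┃;         █┃     ▼┃        
.......^............┃(config) {▼┃━━━━━━┛        
......^.......~...#.┃━━━━━━━━━━━┛               


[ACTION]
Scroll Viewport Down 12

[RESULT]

....................┃ <string.h>      ▲┃        
....................┃━━━━━━━━━━━┓     █┃        
....................┃           ┃     ░┃        
....................┃───────────┨     ░┃        
....................┃0;        ▲┃     ░┃        
....................┃          ░┃     ░┃        
........@...........┃          ░┃     ░┃        
.........♣..........┃          ░┃     ░┃        
.......♣♣...........┃          ░┃     ░┃        
....................┃          ░┃     ░┃        
.......^..........#.┃;         █┃     ▼┃        
.......^............┃(config) {▼┃━━━━━━┛        
......^.......~...#.┃━━━━━━━━━━━┛               
━━━━━━━━━━━━━━━━━━━━┛                           


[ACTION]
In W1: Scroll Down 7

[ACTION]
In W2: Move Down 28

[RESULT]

.......^............┃ <string.h>      ▲┃        
......^.......~...#.┃━━━━━━━━━━━┓     █┃        
......^.............┃           ┃     ░┃        
............~~.~....┃───────────┨     ░┃        
..............~~....┃0;        ▲┃     ░┃        
...............~....┃          ░┃     ░┃        
........@.....~.....┃          ░┃     ░┃        
                    ┃          ░┃     ░┃        
                    ┃          ░┃     ░┃        
                    ┃          ░┃     ░┃        
                    ┃;         █┃     ▼┃        
                    ┃(config) {▼┃━━━━━━┛        
                    ┃━━━━━━━━━━━┛               
━━━━━━━━━━━━━━━━━━━━┛                           


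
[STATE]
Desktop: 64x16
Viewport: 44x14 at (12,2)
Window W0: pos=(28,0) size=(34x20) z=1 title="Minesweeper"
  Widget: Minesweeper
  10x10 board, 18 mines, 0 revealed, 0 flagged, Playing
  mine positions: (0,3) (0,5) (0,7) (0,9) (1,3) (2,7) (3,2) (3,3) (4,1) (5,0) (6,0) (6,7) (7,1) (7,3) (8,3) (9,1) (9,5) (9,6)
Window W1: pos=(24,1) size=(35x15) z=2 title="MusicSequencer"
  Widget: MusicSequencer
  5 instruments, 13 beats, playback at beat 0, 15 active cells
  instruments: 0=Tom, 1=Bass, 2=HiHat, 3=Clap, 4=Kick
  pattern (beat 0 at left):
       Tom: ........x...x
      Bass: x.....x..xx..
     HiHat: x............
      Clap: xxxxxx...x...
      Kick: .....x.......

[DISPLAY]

            ┃ MusicSequencer                
            ┠───────────────────────────────
            ┃      ▼123456789012            
            ┃   Tom········█···█            
            ┃  Bass█·····█··██··            
            ┃ HiHat█············            
            ┃  Clap██████···█···            
            ┃  Kick·····█·······            
            ┃                               
            ┃                               
            ┃                               
            ┃                               
            ┃                               
            ┗━━━━━━━━━━━━━━━━━━━━━━━━━━━━━━━


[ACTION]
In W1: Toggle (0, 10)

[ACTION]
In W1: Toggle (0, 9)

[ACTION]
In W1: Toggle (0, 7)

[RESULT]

            ┃ MusicSequencer                
            ┠───────────────────────────────
            ┃      ▼123456789012            
            ┃   Tom·······████·█            
            ┃  Bass█·····█··██··            
            ┃ HiHat█············            
            ┃  Clap██████···█···            
            ┃  Kick·····█·······            
            ┃                               
            ┃                               
            ┃                               
            ┃                               
            ┃                               
            ┗━━━━━━━━━━━━━━━━━━━━━━━━━━━━━━━


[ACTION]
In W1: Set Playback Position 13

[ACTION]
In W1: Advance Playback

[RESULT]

            ┃ MusicSequencer                
            ┠───────────────────────────────
            ┃      0▼23456789012            
            ┃   Tom·······████·█            
            ┃  Bass█·····█··██··            
            ┃ HiHat█············            
            ┃  Clap██████···█···            
            ┃  Kick·····█·······            
            ┃                               
            ┃                               
            ┃                               
            ┃                               
            ┃                               
            ┗━━━━━━━━━━━━━━━━━━━━━━━━━━━━━━━


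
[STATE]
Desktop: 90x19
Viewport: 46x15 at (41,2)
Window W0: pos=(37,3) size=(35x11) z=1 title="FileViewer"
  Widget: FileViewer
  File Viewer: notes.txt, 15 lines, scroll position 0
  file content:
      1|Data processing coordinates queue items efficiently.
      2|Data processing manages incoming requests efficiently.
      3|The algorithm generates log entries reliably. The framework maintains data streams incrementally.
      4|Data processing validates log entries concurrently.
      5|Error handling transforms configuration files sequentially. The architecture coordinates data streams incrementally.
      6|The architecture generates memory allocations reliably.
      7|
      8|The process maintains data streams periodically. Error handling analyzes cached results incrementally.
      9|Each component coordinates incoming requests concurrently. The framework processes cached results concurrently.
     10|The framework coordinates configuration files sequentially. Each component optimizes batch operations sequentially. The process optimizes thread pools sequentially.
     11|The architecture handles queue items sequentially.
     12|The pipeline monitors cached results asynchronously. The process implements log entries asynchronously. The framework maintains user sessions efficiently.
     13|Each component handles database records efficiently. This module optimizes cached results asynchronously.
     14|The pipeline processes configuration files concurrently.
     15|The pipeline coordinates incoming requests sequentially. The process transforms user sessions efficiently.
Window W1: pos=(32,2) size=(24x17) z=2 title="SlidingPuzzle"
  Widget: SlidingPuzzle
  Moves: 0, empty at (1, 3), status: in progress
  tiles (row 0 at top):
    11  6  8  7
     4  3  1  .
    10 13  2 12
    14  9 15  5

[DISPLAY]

━━━━━━━━━━━━━━┓                               
Puzzle        ┃━━━━━━━━━━━━━━━┓               
──────────────┨               ┃               
──┬────┬────┐ ┃───────────────┨               
6 │  8 │  7 │ ┃ordinates queu▲┃               
──┼────┼────┤ ┃nages incoming█┃               
3 │  1 │    │ ┃rates log entr░┃               
──┼────┼────┤ ┃lidates log en░┃               
3 │  2 │ 12 │ ┃nsforms config░┃               
──┼────┼────┤ ┃enerates memor░┃               
9 │ 15 │  5 │ ┃              ▼┃               
──┴────┴────┘ ┃━━━━━━━━━━━━━━━┛               
              ┃                               
              ┃                               
              ┃                               


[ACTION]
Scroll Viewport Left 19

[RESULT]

          ┏━━━━━━━━━━━━━━━━━━━━━━┓            
          ┃ SlidingPuzzle        ┃━━━━━━━━━━━━
          ┠──────────────────────┨            
          ┃┌────┬────┬────┬────┐ ┃────────────
          ┃│ 11 │  6 │  8 │  7 │ ┃ordinates qu
          ┃├────┼────┼────┼────┤ ┃nages incomi
          ┃│  4 │  3 │  1 │    │ ┃rates log en
          ┃├────┼────┼────┼────┤ ┃lidates log 
          ┃│ 10 │ 13 │  2 │ 12 │ ┃nsforms conf
          ┃├────┼────┼────┼────┤ ┃enerates mem
          ┃│ 14 │  9 │ 15 │  5 │ ┃            
          ┃└────┴────┴────┴────┘ ┃━━━━━━━━━━━━
          ┃Moves: 0              ┃            
          ┃                      ┃            
          ┃                      ┃            


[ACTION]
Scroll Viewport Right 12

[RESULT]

━━━━━━━━━━━━━━━━━━━━━┓                        
SlidingPuzzle        ┃━━━━━━━━━━━━━━━┓        
─────────────────────┨               ┃        
────┬────┬────┬────┐ ┃───────────────┨        
 11 │  6 │  8 │  7 │ ┃ordinates queu▲┃        
────┼────┼────┼────┤ ┃nages incoming█┃        
  4 │  3 │  1 │    │ ┃rates log entr░┃        
────┼────┼────┼────┤ ┃lidates log en░┃        
 10 │ 13 │  2 │ 12 │ ┃nsforms config░┃        
────┼────┼────┼────┤ ┃enerates memor░┃        
 14 │  9 │ 15 │  5 │ ┃              ▼┃        
────┴────┴────┴────┘ ┃━━━━━━━━━━━━━━━┛        
oves: 0              ┃                        
                     ┃                        
                     ┃                        


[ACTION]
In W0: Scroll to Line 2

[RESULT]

━━━━━━━━━━━━━━━━━━━━━┓                        
SlidingPuzzle        ┃━━━━━━━━━━━━━━━┓        
─────────────────────┨               ┃        
────┬────┬────┬────┐ ┃───────────────┨        
 11 │  6 │  8 │  7 │ ┃nages incoming▲┃        
────┼────┼────┼────┤ ┃rates log entr█┃        
  4 │  3 │  1 │    │ ┃lidates log en░┃        
────┼────┼────┼────┤ ┃nsforms config░┃        
 10 │ 13 │  2 │ 12 │ ┃enerates memor░┃        
────┼────┼────┼────┤ ┃              ░┃        
 14 │  9 │ 15 │  5 │ ┃ins data strea▼┃        
────┴────┴────┴────┘ ┃━━━━━━━━━━━━━━━┛        
oves: 0              ┃                        
                     ┃                        
                     ┃                        


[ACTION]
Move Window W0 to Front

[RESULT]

━━━━━━━━━━━━━━━━━━━━━┓                        
Sli┏━━━━━━━━━━━━━━━━━━━━━━━━━━━━━━━━━┓        
───┃ FileViewer                      ┃        
───┠─────────────────────────────────┨        
 11┃Data processing manages incoming▲┃        
───┃The algorithm generates log entr█┃        
  4┃Data processing validates log en░┃        
───┃Error handling transforms config░┃        
 10┃The architecture generates memor░┃        
───┃                                ░┃        
 14┃The process maintains data strea▼┃        
───┗━━━━━━━━━━━━━━━━━━━━━━━━━━━━━━━━━┛        
oves: 0              ┃                        
                     ┃                        
                     ┃                        


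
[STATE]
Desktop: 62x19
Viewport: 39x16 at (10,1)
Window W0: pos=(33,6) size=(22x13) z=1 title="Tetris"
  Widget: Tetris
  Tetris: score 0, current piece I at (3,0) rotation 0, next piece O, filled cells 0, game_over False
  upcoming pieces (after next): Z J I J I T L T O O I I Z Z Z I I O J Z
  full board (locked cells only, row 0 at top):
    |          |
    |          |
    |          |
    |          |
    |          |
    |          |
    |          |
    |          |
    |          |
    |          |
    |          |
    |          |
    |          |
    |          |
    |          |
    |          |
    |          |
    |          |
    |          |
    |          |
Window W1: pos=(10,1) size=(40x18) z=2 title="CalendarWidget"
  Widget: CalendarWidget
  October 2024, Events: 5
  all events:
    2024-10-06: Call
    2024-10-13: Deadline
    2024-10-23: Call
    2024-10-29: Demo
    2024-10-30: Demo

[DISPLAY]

┏━━━━━━━━━━━━━━━━━━━━━━━━━━━━━━━━━━━━━━
┃ CalendarWidget                       
┠──────────────────────────────────────
┃             October 2024             
┃Mo Tu We Th Fr Sa Su                  
┃    1  2  3  4  5  6*                 
┃ 7  8  9 10 11 12 13*                 
┃14 15 16 17 18 19 20                  
┃21 22 23* 24 25 26 27                 
┃28 29* 30* 31                         
┃                                      
┃                                      
┃                                      
┃                                      
┃                                      
┃                                      


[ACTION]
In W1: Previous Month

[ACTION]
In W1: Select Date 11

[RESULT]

┏━━━━━━━━━━━━━━━━━━━━━━━━━━━━━━━━━━━━━━
┃ CalendarWidget                       
┠──────────────────────────────────────
┃            September 2024            
┃Mo Tu We Th Fr Sa Su                  
┃                   1                  
┃ 2  3  4  5  6  7  8                  
┃ 9 10 [11] 12 13 14 15                
┃16 17 18 19 20 21 22                  
┃23 24 25 26 27 28 29                  
┃30                                    
┃                                      
┃                                      
┃                                      
┃                                      
┃                                      


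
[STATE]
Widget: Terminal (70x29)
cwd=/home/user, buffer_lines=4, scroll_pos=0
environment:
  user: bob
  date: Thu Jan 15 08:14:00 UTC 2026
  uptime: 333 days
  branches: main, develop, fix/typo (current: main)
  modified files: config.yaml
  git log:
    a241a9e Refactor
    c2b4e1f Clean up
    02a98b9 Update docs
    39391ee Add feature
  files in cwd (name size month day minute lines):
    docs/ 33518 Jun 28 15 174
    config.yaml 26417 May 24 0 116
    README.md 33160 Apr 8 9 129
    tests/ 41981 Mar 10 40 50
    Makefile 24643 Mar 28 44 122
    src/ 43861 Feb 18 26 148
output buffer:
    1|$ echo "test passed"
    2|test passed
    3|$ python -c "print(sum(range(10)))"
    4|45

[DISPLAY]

$ echo "test passed"                                                  
test passed                                                           
$ python -c "print(sum(range(10)))"                                   
45                                                                    
$ █                                                                   
                                                                      
                                                                      
                                                                      
                                                                      
                                                                      
                                                                      
                                                                      
                                                                      
                                                                      
                                                                      
                                                                      
                                                                      
                                                                      
                                                                      
                                                                      
                                                                      
                                                                      
                                                                      
                                                                      
                                                                      
                                                                      
                                                                      
                                                                      
                                                                      


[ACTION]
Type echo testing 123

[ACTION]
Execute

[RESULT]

$ echo "test passed"                                                  
test passed                                                           
$ python -c "print(sum(range(10)))"                                   
45                                                                    
$ echo testing 123                                                    
testing 123                                                           
$ █                                                                   
                                                                      
                                                                      
                                                                      
                                                                      
                                                                      
                                                                      
                                                                      
                                                                      
                                                                      
                                                                      
                                                                      
                                                                      
                                                                      
                                                                      
                                                                      
                                                                      
                                                                      
                                                                      
                                                                      
                                                                      
                                                                      
                                                                      


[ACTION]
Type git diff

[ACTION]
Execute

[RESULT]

$ echo "test passed"                                                  
test passed                                                           
$ python -c "print(sum(range(10)))"                                   
45                                                                    
$ echo testing 123                                                    
testing 123                                                           
$ git diff                                                            
diff --git a/main.py b/main.py                                        
--- a/main.py                                                         
+++ b/main.py                                                         
@@ -1,3 +1,4 @@                                                       
+# updated                                                            
 import sys                                                           
$ █                                                                   
                                                                      
                                                                      
                                                                      
                                                                      
                                                                      
                                                                      
                                                                      
                                                                      
                                                                      
                                                                      
                                                                      
                                                                      
                                                                      
                                                                      
                                                                      
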